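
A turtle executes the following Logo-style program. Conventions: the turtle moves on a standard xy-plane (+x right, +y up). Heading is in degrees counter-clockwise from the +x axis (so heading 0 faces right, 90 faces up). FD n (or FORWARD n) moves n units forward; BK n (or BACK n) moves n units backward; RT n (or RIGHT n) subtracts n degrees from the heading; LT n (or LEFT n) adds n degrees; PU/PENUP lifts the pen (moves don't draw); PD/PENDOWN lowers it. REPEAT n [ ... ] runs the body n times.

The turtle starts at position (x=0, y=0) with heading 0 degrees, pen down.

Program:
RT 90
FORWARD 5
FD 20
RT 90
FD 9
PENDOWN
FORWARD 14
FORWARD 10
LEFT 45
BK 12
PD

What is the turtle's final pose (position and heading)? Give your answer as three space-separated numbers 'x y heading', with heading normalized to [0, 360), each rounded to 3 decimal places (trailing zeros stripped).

Executing turtle program step by step:
Start: pos=(0,0), heading=0, pen down
RT 90: heading 0 -> 270
FD 5: (0,0) -> (0,-5) [heading=270, draw]
FD 20: (0,-5) -> (0,-25) [heading=270, draw]
RT 90: heading 270 -> 180
FD 9: (0,-25) -> (-9,-25) [heading=180, draw]
PD: pen down
FD 14: (-9,-25) -> (-23,-25) [heading=180, draw]
FD 10: (-23,-25) -> (-33,-25) [heading=180, draw]
LT 45: heading 180 -> 225
BK 12: (-33,-25) -> (-24.515,-16.515) [heading=225, draw]
PD: pen down
Final: pos=(-24.515,-16.515), heading=225, 6 segment(s) drawn

Answer: -24.515 -16.515 225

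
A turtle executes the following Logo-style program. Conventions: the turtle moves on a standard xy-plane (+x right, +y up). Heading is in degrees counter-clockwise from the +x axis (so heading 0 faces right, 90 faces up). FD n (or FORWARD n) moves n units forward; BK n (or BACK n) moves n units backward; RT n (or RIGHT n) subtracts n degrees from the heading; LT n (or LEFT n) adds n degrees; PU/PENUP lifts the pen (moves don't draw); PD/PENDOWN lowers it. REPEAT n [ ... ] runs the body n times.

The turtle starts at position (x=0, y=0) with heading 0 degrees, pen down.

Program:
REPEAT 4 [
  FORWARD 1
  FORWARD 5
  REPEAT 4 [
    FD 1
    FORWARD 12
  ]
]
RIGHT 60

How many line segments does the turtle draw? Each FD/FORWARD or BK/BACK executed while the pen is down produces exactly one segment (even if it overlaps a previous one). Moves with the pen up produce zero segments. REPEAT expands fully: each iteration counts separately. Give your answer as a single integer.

Executing turtle program step by step:
Start: pos=(0,0), heading=0, pen down
REPEAT 4 [
  -- iteration 1/4 --
  FD 1: (0,0) -> (1,0) [heading=0, draw]
  FD 5: (1,0) -> (6,0) [heading=0, draw]
  REPEAT 4 [
    -- iteration 1/4 --
    FD 1: (6,0) -> (7,0) [heading=0, draw]
    FD 12: (7,0) -> (19,0) [heading=0, draw]
    -- iteration 2/4 --
    FD 1: (19,0) -> (20,0) [heading=0, draw]
    FD 12: (20,0) -> (32,0) [heading=0, draw]
    -- iteration 3/4 --
    FD 1: (32,0) -> (33,0) [heading=0, draw]
    FD 12: (33,0) -> (45,0) [heading=0, draw]
    -- iteration 4/4 --
    FD 1: (45,0) -> (46,0) [heading=0, draw]
    FD 12: (46,0) -> (58,0) [heading=0, draw]
  ]
  -- iteration 2/4 --
  FD 1: (58,0) -> (59,0) [heading=0, draw]
  FD 5: (59,0) -> (64,0) [heading=0, draw]
  REPEAT 4 [
    -- iteration 1/4 --
    FD 1: (64,0) -> (65,0) [heading=0, draw]
    FD 12: (65,0) -> (77,0) [heading=0, draw]
    -- iteration 2/4 --
    FD 1: (77,0) -> (78,0) [heading=0, draw]
    FD 12: (78,0) -> (90,0) [heading=0, draw]
    -- iteration 3/4 --
    FD 1: (90,0) -> (91,0) [heading=0, draw]
    FD 12: (91,0) -> (103,0) [heading=0, draw]
    -- iteration 4/4 --
    FD 1: (103,0) -> (104,0) [heading=0, draw]
    FD 12: (104,0) -> (116,0) [heading=0, draw]
  ]
  -- iteration 3/4 --
  FD 1: (116,0) -> (117,0) [heading=0, draw]
  FD 5: (117,0) -> (122,0) [heading=0, draw]
  REPEAT 4 [
    -- iteration 1/4 --
    FD 1: (122,0) -> (123,0) [heading=0, draw]
    FD 12: (123,0) -> (135,0) [heading=0, draw]
    -- iteration 2/4 --
    FD 1: (135,0) -> (136,0) [heading=0, draw]
    FD 12: (136,0) -> (148,0) [heading=0, draw]
    -- iteration 3/4 --
    FD 1: (148,0) -> (149,0) [heading=0, draw]
    FD 12: (149,0) -> (161,0) [heading=0, draw]
    -- iteration 4/4 --
    FD 1: (161,0) -> (162,0) [heading=0, draw]
    FD 12: (162,0) -> (174,0) [heading=0, draw]
  ]
  -- iteration 4/4 --
  FD 1: (174,0) -> (175,0) [heading=0, draw]
  FD 5: (175,0) -> (180,0) [heading=0, draw]
  REPEAT 4 [
    -- iteration 1/4 --
    FD 1: (180,0) -> (181,0) [heading=0, draw]
    FD 12: (181,0) -> (193,0) [heading=0, draw]
    -- iteration 2/4 --
    FD 1: (193,0) -> (194,0) [heading=0, draw]
    FD 12: (194,0) -> (206,0) [heading=0, draw]
    -- iteration 3/4 --
    FD 1: (206,0) -> (207,0) [heading=0, draw]
    FD 12: (207,0) -> (219,0) [heading=0, draw]
    -- iteration 4/4 --
    FD 1: (219,0) -> (220,0) [heading=0, draw]
    FD 12: (220,0) -> (232,0) [heading=0, draw]
  ]
]
RT 60: heading 0 -> 300
Final: pos=(232,0), heading=300, 40 segment(s) drawn
Segments drawn: 40

Answer: 40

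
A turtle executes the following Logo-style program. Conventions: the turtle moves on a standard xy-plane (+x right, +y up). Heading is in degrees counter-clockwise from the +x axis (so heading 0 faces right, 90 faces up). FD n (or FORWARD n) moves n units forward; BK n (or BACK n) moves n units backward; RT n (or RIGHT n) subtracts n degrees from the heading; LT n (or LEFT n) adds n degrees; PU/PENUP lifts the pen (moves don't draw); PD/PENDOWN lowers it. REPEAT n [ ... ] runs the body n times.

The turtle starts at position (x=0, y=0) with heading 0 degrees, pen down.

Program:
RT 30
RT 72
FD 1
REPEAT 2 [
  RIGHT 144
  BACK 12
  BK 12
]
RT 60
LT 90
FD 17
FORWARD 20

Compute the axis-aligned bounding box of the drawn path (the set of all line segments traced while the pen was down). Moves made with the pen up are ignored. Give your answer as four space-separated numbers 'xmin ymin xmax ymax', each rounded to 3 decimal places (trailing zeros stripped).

Answer: -11.231 -22.903 25.769 0

Derivation:
Executing turtle program step by step:
Start: pos=(0,0), heading=0, pen down
RT 30: heading 0 -> 330
RT 72: heading 330 -> 258
FD 1: (0,0) -> (-0.208,-0.978) [heading=258, draw]
REPEAT 2 [
  -- iteration 1/2 --
  RT 144: heading 258 -> 114
  BK 12: (-0.208,-0.978) -> (4.673,-11.941) [heading=114, draw]
  BK 12: (4.673,-11.941) -> (9.554,-22.903) [heading=114, draw]
  -- iteration 2/2 --
  RT 144: heading 114 -> 330
  BK 12: (9.554,-22.903) -> (-0.839,-16.903) [heading=330, draw]
  BK 12: (-0.839,-16.903) -> (-11.231,-10.903) [heading=330, draw]
]
RT 60: heading 330 -> 270
LT 90: heading 270 -> 0
FD 17: (-11.231,-10.903) -> (5.769,-10.903) [heading=0, draw]
FD 20: (5.769,-10.903) -> (25.769,-10.903) [heading=0, draw]
Final: pos=(25.769,-10.903), heading=0, 7 segment(s) drawn

Segment endpoints: x in {-11.231, -0.839, -0.208, 0, 4.673, 5.769, 9.554, 25.769}, y in {-22.903, -16.903, -11.941, -10.903, -10.903, -10.903, -0.978, 0}
xmin=-11.231, ymin=-22.903, xmax=25.769, ymax=0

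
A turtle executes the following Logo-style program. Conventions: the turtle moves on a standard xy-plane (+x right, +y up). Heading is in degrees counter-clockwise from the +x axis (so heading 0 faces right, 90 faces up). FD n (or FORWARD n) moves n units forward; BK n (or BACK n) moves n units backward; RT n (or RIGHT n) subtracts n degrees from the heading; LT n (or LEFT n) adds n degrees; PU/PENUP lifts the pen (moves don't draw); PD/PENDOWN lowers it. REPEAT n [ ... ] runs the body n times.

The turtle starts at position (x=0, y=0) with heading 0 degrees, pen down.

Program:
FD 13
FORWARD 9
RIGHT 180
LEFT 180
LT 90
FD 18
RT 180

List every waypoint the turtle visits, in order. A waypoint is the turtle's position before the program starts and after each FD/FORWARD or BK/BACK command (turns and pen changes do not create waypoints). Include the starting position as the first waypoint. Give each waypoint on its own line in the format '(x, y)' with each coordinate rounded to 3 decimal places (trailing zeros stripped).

Answer: (0, 0)
(13, 0)
(22, 0)
(22, 18)

Derivation:
Executing turtle program step by step:
Start: pos=(0,0), heading=0, pen down
FD 13: (0,0) -> (13,0) [heading=0, draw]
FD 9: (13,0) -> (22,0) [heading=0, draw]
RT 180: heading 0 -> 180
LT 180: heading 180 -> 0
LT 90: heading 0 -> 90
FD 18: (22,0) -> (22,18) [heading=90, draw]
RT 180: heading 90 -> 270
Final: pos=(22,18), heading=270, 3 segment(s) drawn
Waypoints (4 total):
(0, 0)
(13, 0)
(22, 0)
(22, 18)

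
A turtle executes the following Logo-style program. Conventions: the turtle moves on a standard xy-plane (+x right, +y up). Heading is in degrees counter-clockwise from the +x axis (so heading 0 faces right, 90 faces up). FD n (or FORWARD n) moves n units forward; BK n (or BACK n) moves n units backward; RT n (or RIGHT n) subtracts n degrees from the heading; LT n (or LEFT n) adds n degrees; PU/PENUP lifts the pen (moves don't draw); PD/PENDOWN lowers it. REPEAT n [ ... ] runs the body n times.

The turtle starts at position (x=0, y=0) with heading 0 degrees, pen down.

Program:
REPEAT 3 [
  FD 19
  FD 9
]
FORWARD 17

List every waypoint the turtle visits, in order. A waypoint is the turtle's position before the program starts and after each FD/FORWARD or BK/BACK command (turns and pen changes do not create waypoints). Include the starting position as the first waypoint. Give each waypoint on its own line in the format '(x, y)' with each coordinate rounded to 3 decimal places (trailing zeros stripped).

Executing turtle program step by step:
Start: pos=(0,0), heading=0, pen down
REPEAT 3 [
  -- iteration 1/3 --
  FD 19: (0,0) -> (19,0) [heading=0, draw]
  FD 9: (19,0) -> (28,0) [heading=0, draw]
  -- iteration 2/3 --
  FD 19: (28,0) -> (47,0) [heading=0, draw]
  FD 9: (47,0) -> (56,0) [heading=0, draw]
  -- iteration 3/3 --
  FD 19: (56,0) -> (75,0) [heading=0, draw]
  FD 9: (75,0) -> (84,0) [heading=0, draw]
]
FD 17: (84,0) -> (101,0) [heading=0, draw]
Final: pos=(101,0), heading=0, 7 segment(s) drawn
Waypoints (8 total):
(0, 0)
(19, 0)
(28, 0)
(47, 0)
(56, 0)
(75, 0)
(84, 0)
(101, 0)

Answer: (0, 0)
(19, 0)
(28, 0)
(47, 0)
(56, 0)
(75, 0)
(84, 0)
(101, 0)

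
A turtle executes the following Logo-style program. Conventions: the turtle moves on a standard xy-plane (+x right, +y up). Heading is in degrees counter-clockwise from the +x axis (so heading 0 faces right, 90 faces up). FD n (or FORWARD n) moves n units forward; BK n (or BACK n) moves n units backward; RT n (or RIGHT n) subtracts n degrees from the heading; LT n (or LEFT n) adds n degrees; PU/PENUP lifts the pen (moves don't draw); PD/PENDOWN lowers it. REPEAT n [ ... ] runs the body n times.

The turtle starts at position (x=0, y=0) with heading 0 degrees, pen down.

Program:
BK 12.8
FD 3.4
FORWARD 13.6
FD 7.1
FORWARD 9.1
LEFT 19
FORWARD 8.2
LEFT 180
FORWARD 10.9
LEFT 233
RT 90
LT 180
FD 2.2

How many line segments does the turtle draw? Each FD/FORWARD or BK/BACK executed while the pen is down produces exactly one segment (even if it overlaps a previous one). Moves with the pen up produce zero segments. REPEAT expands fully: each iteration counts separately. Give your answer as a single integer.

Executing turtle program step by step:
Start: pos=(0,0), heading=0, pen down
BK 12.8: (0,0) -> (-12.8,0) [heading=0, draw]
FD 3.4: (-12.8,0) -> (-9.4,0) [heading=0, draw]
FD 13.6: (-9.4,0) -> (4.2,0) [heading=0, draw]
FD 7.1: (4.2,0) -> (11.3,0) [heading=0, draw]
FD 9.1: (11.3,0) -> (20.4,0) [heading=0, draw]
LT 19: heading 0 -> 19
FD 8.2: (20.4,0) -> (28.153,2.67) [heading=19, draw]
LT 180: heading 19 -> 199
FD 10.9: (28.153,2.67) -> (17.847,-0.879) [heading=199, draw]
LT 233: heading 199 -> 72
RT 90: heading 72 -> 342
LT 180: heading 342 -> 162
FD 2.2: (17.847,-0.879) -> (15.755,-0.199) [heading=162, draw]
Final: pos=(15.755,-0.199), heading=162, 8 segment(s) drawn
Segments drawn: 8

Answer: 8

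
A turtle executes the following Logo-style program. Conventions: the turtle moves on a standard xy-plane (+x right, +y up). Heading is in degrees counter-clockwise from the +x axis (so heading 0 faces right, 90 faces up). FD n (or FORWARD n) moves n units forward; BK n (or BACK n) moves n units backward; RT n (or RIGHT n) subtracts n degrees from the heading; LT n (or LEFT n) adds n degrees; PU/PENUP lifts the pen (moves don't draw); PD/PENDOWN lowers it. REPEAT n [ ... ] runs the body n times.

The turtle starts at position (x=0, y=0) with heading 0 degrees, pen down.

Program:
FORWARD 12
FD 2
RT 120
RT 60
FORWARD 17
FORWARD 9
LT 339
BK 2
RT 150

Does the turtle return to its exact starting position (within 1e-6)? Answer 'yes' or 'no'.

Answer: no

Derivation:
Executing turtle program step by step:
Start: pos=(0,0), heading=0, pen down
FD 12: (0,0) -> (12,0) [heading=0, draw]
FD 2: (12,0) -> (14,0) [heading=0, draw]
RT 120: heading 0 -> 240
RT 60: heading 240 -> 180
FD 17: (14,0) -> (-3,0) [heading=180, draw]
FD 9: (-3,0) -> (-12,0) [heading=180, draw]
LT 339: heading 180 -> 159
BK 2: (-12,0) -> (-10.133,-0.717) [heading=159, draw]
RT 150: heading 159 -> 9
Final: pos=(-10.133,-0.717), heading=9, 5 segment(s) drawn

Start position: (0, 0)
Final position: (-10.133, -0.717)
Distance = 10.158; >= 1e-6 -> NOT closed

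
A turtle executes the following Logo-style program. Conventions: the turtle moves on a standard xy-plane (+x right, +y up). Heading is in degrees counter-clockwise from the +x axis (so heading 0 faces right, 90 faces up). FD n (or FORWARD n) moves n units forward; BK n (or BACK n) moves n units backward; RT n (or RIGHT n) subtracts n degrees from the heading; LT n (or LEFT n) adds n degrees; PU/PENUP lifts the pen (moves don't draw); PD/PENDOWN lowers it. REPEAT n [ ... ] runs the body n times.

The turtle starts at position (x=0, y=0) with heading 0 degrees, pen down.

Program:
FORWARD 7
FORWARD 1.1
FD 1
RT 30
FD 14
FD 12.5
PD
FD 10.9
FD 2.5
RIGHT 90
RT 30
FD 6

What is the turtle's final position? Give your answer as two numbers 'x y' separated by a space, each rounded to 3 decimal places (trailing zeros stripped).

Answer: 38.458 -22.95

Derivation:
Executing turtle program step by step:
Start: pos=(0,0), heading=0, pen down
FD 7: (0,0) -> (7,0) [heading=0, draw]
FD 1.1: (7,0) -> (8.1,0) [heading=0, draw]
FD 1: (8.1,0) -> (9.1,0) [heading=0, draw]
RT 30: heading 0 -> 330
FD 14: (9.1,0) -> (21.224,-7) [heading=330, draw]
FD 12.5: (21.224,-7) -> (32.05,-13.25) [heading=330, draw]
PD: pen down
FD 10.9: (32.05,-13.25) -> (41.489,-18.7) [heading=330, draw]
FD 2.5: (41.489,-18.7) -> (43.654,-19.95) [heading=330, draw]
RT 90: heading 330 -> 240
RT 30: heading 240 -> 210
FD 6: (43.654,-19.95) -> (38.458,-22.95) [heading=210, draw]
Final: pos=(38.458,-22.95), heading=210, 8 segment(s) drawn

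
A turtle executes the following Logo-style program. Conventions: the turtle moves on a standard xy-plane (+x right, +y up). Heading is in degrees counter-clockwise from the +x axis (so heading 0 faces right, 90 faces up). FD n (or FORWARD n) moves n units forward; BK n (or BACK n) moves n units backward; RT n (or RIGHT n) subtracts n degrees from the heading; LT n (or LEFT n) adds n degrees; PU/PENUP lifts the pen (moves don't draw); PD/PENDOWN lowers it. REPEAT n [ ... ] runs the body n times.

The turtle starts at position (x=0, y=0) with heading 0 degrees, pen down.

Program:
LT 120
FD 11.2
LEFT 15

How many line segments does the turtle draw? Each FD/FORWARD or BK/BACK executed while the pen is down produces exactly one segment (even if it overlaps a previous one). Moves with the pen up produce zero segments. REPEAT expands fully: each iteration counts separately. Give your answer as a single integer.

Executing turtle program step by step:
Start: pos=(0,0), heading=0, pen down
LT 120: heading 0 -> 120
FD 11.2: (0,0) -> (-5.6,9.699) [heading=120, draw]
LT 15: heading 120 -> 135
Final: pos=(-5.6,9.699), heading=135, 1 segment(s) drawn
Segments drawn: 1

Answer: 1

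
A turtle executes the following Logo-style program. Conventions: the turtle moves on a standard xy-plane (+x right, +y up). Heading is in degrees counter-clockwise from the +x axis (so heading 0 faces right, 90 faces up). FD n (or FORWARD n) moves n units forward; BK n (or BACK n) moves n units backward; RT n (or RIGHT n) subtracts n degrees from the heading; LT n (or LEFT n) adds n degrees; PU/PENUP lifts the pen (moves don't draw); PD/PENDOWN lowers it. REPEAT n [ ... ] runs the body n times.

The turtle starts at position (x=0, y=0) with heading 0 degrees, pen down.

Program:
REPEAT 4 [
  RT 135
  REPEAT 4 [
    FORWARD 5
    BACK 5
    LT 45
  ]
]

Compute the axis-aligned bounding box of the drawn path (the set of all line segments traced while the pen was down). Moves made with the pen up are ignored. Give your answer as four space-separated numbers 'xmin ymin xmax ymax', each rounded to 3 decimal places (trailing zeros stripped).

Answer: -3.536 -5 5 5

Derivation:
Executing turtle program step by step:
Start: pos=(0,0), heading=0, pen down
REPEAT 4 [
  -- iteration 1/4 --
  RT 135: heading 0 -> 225
  REPEAT 4 [
    -- iteration 1/4 --
    FD 5: (0,0) -> (-3.536,-3.536) [heading=225, draw]
    BK 5: (-3.536,-3.536) -> (0,0) [heading=225, draw]
    LT 45: heading 225 -> 270
    -- iteration 2/4 --
    FD 5: (0,0) -> (0,-5) [heading=270, draw]
    BK 5: (0,-5) -> (0,0) [heading=270, draw]
    LT 45: heading 270 -> 315
    -- iteration 3/4 --
    FD 5: (0,0) -> (3.536,-3.536) [heading=315, draw]
    BK 5: (3.536,-3.536) -> (0,0) [heading=315, draw]
    LT 45: heading 315 -> 0
    -- iteration 4/4 --
    FD 5: (0,0) -> (5,0) [heading=0, draw]
    BK 5: (5,0) -> (0,0) [heading=0, draw]
    LT 45: heading 0 -> 45
  ]
  -- iteration 2/4 --
  RT 135: heading 45 -> 270
  REPEAT 4 [
    -- iteration 1/4 --
    FD 5: (0,0) -> (0,-5) [heading=270, draw]
    BK 5: (0,-5) -> (0,0) [heading=270, draw]
    LT 45: heading 270 -> 315
    -- iteration 2/4 --
    FD 5: (0,0) -> (3.536,-3.536) [heading=315, draw]
    BK 5: (3.536,-3.536) -> (0,0) [heading=315, draw]
    LT 45: heading 315 -> 0
    -- iteration 3/4 --
    FD 5: (0,0) -> (5,0) [heading=0, draw]
    BK 5: (5,0) -> (0,0) [heading=0, draw]
    LT 45: heading 0 -> 45
    -- iteration 4/4 --
    FD 5: (0,0) -> (3.536,3.536) [heading=45, draw]
    BK 5: (3.536,3.536) -> (0,0) [heading=45, draw]
    LT 45: heading 45 -> 90
  ]
  -- iteration 3/4 --
  RT 135: heading 90 -> 315
  REPEAT 4 [
    -- iteration 1/4 --
    FD 5: (0,0) -> (3.536,-3.536) [heading=315, draw]
    BK 5: (3.536,-3.536) -> (0,0) [heading=315, draw]
    LT 45: heading 315 -> 0
    -- iteration 2/4 --
    FD 5: (0,0) -> (5,0) [heading=0, draw]
    BK 5: (5,0) -> (0,0) [heading=0, draw]
    LT 45: heading 0 -> 45
    -- iteration 3/4 --
    FD 5: (0,0) -> (3.536,3.536) [heading=45, draw]
    BK 5: (3.536,3.536) -> (0,0) [heading=45, draw]
    LT 45: heading 45 -> 90
    -- iteration 4/4 --
    FD 5: (0,0) -> (0,5) [heading=90, draw]
    BK 5: (0,5) -> (0,0) [heading=90, draw]
    LT 45: heading 90 -> 135
  ]
  -- iteration 4/4 --
  RT 135: heading 135 -> 0
  REPEAT 4 [
    -- iteration 1/4 --
    FD 5: (0,0) -> (5,0) [heading=0, draw]
    BK 5: (5,0) -> (0,0) [heading=0, draw]
    LT 45: heading 0 -> 45
    -- iteration 2/4 --
    FD 5: (0,0) -> (3.536,3.536) [heading=45, draw]
    BK 5: (3.536,3.536) -> (0,0) [heading=45, draw]
    LT 45: heading 45 -> 90
    -- iteration 3/4 --
    FD 5: (0,0) -> (0,5) [heading=90, draw]
    BK 5: (0,5) -> (0,0) [heading=90, draw]
    LT 45: heading 90 -> 135
    -- iteration 4/4 --
    FD 5: (0,0) -> (-3.536,3.536) [heading=135, draw]
    BK 5: (-3.536,3.536) -> (0,0) [heading=135, draw]
    LT 45: heading 135 -> 180
  ]
]
Final: pos=(0,0), heading=180, 32 segment(s) drawn

Segment endpoints: x in {-3.536, 0, 0, 3.536, 5}, y in {-5, -3.536, -3.536, 0, 3.536, 3.536, 5}
xmin=-3.536, ymin=-5, xmax=5, ymax=5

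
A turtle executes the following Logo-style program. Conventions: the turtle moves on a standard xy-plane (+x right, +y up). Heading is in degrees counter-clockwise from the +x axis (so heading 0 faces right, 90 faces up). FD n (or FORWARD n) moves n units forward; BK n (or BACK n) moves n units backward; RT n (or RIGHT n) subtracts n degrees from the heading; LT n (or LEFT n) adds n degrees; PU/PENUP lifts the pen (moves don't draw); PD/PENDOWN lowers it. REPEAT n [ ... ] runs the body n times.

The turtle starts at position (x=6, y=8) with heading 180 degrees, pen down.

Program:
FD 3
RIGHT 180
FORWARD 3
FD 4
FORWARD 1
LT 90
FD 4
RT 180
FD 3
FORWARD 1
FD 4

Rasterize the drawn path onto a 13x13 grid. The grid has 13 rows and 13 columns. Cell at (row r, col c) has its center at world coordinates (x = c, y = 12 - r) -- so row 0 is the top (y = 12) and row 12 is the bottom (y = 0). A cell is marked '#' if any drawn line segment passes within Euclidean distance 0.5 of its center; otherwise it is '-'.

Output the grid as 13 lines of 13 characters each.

Segment 0: (6,8) -> (3,8)
Segment 1: (3,8) -> (6,8)
Segment 2: (6,8) -> (10,8)
Segment 3: (10,8) -> (11,8)
Segment 4: (11,8) -> (11,12)
Segment 5: (11,12) -> (11,9)
Segment 6: (11,9) -> (11,8)
Segment 7: (11,8) -> (11,4)

Answer: -----------#-
-----------#-
-----------#-
-----------#-
---#########-
-----------#-
-----------#-
-----------#-
-----------#-
-------------
-------------
-------------
-------------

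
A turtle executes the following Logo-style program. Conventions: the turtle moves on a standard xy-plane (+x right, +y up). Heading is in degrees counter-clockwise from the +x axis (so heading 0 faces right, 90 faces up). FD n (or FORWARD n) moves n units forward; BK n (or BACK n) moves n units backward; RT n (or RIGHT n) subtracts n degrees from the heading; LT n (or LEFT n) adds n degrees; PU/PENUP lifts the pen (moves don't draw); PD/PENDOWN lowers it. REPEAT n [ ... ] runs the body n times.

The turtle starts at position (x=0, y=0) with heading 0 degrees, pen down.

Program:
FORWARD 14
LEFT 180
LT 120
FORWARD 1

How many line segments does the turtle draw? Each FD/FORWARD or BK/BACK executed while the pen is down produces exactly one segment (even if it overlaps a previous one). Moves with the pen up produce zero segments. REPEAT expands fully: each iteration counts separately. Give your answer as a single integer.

Executing turtle program step by step:
Start: pos=(0,0), heading=0, pen down
FD 14: (0,0) -> (14,0) [heading=0, draw]
LT 180: heading 0 -> 180
LT 120: heading 180 -> 300
FD 1: (14,0) -> (14.5,-0.866) [heading=300, draw]
Final: pos=(14.5,-0.866), heading=300, 2 segment(s) drawn
Segments drawn: 2

Answer: 2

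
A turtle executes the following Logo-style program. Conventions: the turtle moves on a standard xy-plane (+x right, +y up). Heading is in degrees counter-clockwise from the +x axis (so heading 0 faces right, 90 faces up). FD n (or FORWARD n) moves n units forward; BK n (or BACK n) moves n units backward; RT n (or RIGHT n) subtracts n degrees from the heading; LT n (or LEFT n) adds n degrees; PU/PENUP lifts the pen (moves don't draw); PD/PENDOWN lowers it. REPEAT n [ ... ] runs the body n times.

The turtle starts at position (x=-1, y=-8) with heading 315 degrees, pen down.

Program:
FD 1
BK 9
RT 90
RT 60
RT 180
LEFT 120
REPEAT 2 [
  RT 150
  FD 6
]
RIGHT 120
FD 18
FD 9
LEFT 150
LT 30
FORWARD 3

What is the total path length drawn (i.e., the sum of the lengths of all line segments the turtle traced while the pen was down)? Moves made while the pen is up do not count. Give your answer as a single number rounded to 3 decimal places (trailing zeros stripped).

Executing turtle program step by step:
Start: pos=(-1,-8), heading=315, pen down
FD 1: (-1,-8) -> (-0.293,-8.707) [heading=315, draw]
BK 9: (-0.293,-8.707) -> (-6.657,-2.343) [heading=315, draw]
RT 90: heading 315 -> 225
RT 60: heading 225 -> 165
RT 180: heading 165 -> 345
LT 120: heading 345 -> 105
REPEAT 2 [
  -- iteration 1/2 --
  RT 150: heading 105 -> 315
  FD 6: (-6.657,-2.343) -> (-2.414,-6.586) [heading=315, draw]
  -- iteration 2/2 --
  RT 150: heading 315 -> 165
  FD 6: (-2.414,-6.586) -> (-8.21,-5.033) [heading=165, draw]
]
RT 120: heading 165 -> 45
FD 18: (-8.21,-5.033) -> (4.518,7.695) [heading=45, draw]
FD 9: (4.518,7.695) -> (10.882,14.059) [heading=45, draw]
LT 150: heading 45 -> 195
LT 30: heading 195 -> 225
FD 3: (10.882,14.059) -> (8.761,11.938) [heading=225, draw]
Final: pos=(8.761,11.938), heading=225, 7 segment(s) drawn

Segment lengths:
  seg 1: (-1,-8) -> (-0.293,-8.707), length = 1
  seg 2: (-0.293,-8.707) -> (-6.657,-2.343), length = 9
  seg 3: (-6.657,-2.343) -> (-2.414,-6.586), length = 6
  seg 4: (-2.414,-6.586) -> (-8.21,-5.033), length = 6
  seg 5: (-8.21,-5.033) -> (4.518,7.695), length = 18
  seg 6: (4.518,7.695) -> (10.882,14.059), length = 9
  seg 7: (10.882,14.059) -> (8.761,11.938), length = 3
Total = 52

Answer: 52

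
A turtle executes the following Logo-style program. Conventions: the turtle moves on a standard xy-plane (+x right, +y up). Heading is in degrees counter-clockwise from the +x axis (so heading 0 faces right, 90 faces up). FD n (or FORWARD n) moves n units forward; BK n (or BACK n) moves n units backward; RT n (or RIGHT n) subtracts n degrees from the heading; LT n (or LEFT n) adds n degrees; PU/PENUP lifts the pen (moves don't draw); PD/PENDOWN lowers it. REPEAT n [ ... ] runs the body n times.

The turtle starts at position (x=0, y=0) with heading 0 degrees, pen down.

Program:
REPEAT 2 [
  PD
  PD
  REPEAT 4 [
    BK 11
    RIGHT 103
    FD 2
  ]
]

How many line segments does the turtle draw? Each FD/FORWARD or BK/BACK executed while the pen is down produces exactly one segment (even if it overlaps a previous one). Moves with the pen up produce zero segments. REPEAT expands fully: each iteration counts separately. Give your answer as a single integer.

Executing turtle program step by step:
Start: pos=(0,0), heading=0, pen down
REPEAT 2 [
  -- iteration 1/2 --
  PD: pen down
  PD: pen down
  REPEAT 4 [
    -- iteration 1/4 --
    BK 11: (0,0) -> (-11,0) [heading=0, draw]
    RT 103: heading 0 -> 257
    FD 2: (-11,0) -> (-11.45,-1.949) [heading=257, draw]
    -- iteration 2/4 --
    BK 11: (-11.45,-1.949) -> (-8.975,8.769) [heading=257, draw]
    RT 103: heading 257 -> 154
    FD 2: (-8.975,8.769) -> (-10.773,9.646) [heading=154, draw]
    -- iteration 3/4 --
    BK 11: (-10.773,9.646) -> (-0.886,4.824) [heading=154, draw]
    RT 103: heading 154 -> 51
    FD 2: (-0.886,4.824) -> (0.372,6.378) [heading=51, draw]
    -- iteration 4/4 --
    BK 11: (0.372,6.378) -> (-6.55,-2.17) [heading=51, draw]
    RT 103: heading 51 -> 308
    FD 2: (-6.55,-2.17) -> (-5.319,-3.746) [heading=308, draw]
  ]
  -- iteration 2/2 --
  PD: pen down
  PD: pen down
  REPEAT 4 [
    -- iteration 1/4 --
    BK 11: (-5.319,-3.746) -> (-12.091,4.922) [heading=308, draw]
    RT 103: heading 308 -> 205
    FD 2: (-12.091,4.922) -> (-13.904,4.077) [heading=205, draw]
    -- iteration 2/4 --
    BK 11: (-13.904,4.077) -> (-3.934,8.725) [heading=205, draw]
    RT 103: heading 205 -> 102
    FD 2: (-3.934,8.725) -> (-4.35,10.682) [heading=102, draw]
    -- iteration 3/4 --
    BK 11: (-4.35,10.682) -> (-2.063,-0.078) [heading=102, draw]
    RT 103: heading 102 -> 359
    FD 2: (-2.063,-0.078) -> (-0.063,-0.113) [heading=359, draw]
    -- iteration 4/4 --
    BK 11: (-0.063,-0.113) -> (-11.062,0.079) [heading=359, draw]
    RT 103: heading 359 -> 256
    FD 2: (-11.062,0.079) -> (-11.546,-1.862) [heading=256, draw]
  ]
]
Final: pos=(-11.546,-1.862), heading=256, 16 segment(s) drawn
Segments drawn: 16

Answer: 16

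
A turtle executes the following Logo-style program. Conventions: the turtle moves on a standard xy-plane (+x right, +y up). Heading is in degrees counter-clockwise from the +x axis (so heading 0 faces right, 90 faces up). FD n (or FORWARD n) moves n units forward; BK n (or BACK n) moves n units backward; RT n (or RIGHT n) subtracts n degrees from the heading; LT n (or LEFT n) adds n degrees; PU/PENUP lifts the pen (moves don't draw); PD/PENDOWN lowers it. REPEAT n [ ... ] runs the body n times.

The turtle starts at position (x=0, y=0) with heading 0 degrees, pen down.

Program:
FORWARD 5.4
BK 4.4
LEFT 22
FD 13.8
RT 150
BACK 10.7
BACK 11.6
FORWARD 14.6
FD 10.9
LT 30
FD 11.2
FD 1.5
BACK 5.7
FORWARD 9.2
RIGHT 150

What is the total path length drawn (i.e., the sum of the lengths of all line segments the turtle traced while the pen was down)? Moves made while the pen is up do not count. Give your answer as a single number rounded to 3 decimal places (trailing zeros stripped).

Executing turtle program step by step:
Start: pos=(0,0), heading=0, pen down
FD 5.4: (0,0) -> (5.4,0) [heading=0, draw]
BK 4.4: (5.4,0) -> (1,0) [heading=0, draw]
LT 22: heading 0 -> 22
FD 13.8: (1,0) -> (13.795,5.17) [heading=22, draw]
RT 150: heading 22 -> 232
BK 10.7: (13.795,5.17) -> (20.383,13.601) [heading=232, draw]
BK 11.6: (20.383,13.601) -> (27.524,22.742) [heading=232, draw]
FD 14.6: (27.524,22.742) -> (18.536,11.237) [heading=232, draw]
FD 10.9: (18.536,11.237) -> (11.825,2.648) [heading=232, draw]
LT 30: heading 232 -> 262
FD 11.2: (11.825,2.648) -> (10.266,-8.443) [heading=262, draw]
FD 1.5: (10.266,-8.443) -> (10.058,-9.928) [heading=262, draw]
BK 5.7: (10.058,-9.928) -> (10.851,-4.284) [heading=262, draw]
FD 9.2: (10.851,-4.284) -> (9.57,-13.394) [heading=262, draw]
RT 150: heading 262 -> 112
Final: pos=(9.57,-13.394), heading=112, 11 segment(s) drawn

Segment lengths:
  seg 1: (0,0) -> (5.4,0), length = 5.4
  seg 2: (5.4,0) -> (1,0), length = 4.4
  seg 3: (1,0) -> (13.795,5.17), length = 13.8
  seg 4: (13.795,5.17) -> (20.383,13.601), length = 10.7
  seg 5: (20.383,13.601) -> (27.524,22.742), length = 11.6
  seg 6: (27.524,22.742) -> (18.536,11.237), length = 14.6
  seg 7: (18.536,11.237) -> (11.825,2.648), length = 10.9
  seg 8: (11.825,2.648) -> (10.266,-8.443), length = 11.2
  seg 9: (10.266,-8.443) -> (10.058,-9.928), length = 1.5
  seg 10: (10.058,-9.928) -> (10.851,-4.284), length = 5.7
  seg 11: (10.851,-4.284) -> (9.57,-13.394), length = 9.2
Total = 99

Answer: 99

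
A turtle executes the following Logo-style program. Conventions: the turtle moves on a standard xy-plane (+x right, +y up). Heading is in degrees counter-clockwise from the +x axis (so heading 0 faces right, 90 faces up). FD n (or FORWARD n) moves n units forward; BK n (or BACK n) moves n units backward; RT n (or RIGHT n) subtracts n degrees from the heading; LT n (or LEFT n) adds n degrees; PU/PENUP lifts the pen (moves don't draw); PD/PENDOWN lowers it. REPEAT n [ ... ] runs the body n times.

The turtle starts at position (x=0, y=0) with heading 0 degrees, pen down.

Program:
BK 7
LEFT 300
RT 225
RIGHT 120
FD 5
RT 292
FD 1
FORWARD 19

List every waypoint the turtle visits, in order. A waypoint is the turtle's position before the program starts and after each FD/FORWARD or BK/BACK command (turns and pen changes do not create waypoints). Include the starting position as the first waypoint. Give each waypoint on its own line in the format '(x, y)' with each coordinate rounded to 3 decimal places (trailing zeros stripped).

Answer: (0, 0)
(-7, 0)
(-3.464, -3.536)
(-2.544, -3.145)
(14.946, 4.279)

Derivation:
Executing turtle program step by step:
Start: pos=(0,0), heading=0, pen down
BK 7: (0,0) -> (-7,0) [heading=0, draw]
LT 300: heading 0 -> 300
RT 225: heading 300 -> 75
RT 120: heading 75 -> 315
FD 5: (-7,0) -> (-3.464,-3.536) [heading=315, draw]
RT 292: heading 315 -> 23
FD 1: (-3.464,-3.536) -> (-2.544,-3.145) [heading=23, draw]
FD 19: (-2.544,-3.145) -> (14.946,4.279) [heading=23, draw]
Final: pos=(14.946,4.279), heading=23, 4 segment(s) drawn
Waypoints (5 total):
(0, 0)
(-7, 0)
(-3.464, -3.536)
(-2.544, -3.145)
(14.946, 4.279)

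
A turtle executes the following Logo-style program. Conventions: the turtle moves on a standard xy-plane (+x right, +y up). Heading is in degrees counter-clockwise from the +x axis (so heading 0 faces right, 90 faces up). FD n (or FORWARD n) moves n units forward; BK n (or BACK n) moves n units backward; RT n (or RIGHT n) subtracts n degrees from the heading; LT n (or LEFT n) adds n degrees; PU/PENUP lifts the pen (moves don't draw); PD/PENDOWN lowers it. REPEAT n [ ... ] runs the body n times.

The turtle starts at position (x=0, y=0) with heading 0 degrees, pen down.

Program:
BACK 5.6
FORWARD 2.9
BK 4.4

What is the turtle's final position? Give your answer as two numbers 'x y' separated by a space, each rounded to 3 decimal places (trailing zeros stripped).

Answer: -7.1 0

Derivation:
Executing turtle program step by step:
Start: pos=(0,0), heading=0, pen down
BK 5.6: (0,0) -> (-5.6,0) [heading=0, draw]
FD 2.9: (-5.6,0) -> (-2.7,0) [heading=0, draw]
BK 4.4: (-2.7,0) -> (-7.1,0) [heading=0, draw]
Final: pos=(-7.1,0), heading=0, 3 segment(s) drawn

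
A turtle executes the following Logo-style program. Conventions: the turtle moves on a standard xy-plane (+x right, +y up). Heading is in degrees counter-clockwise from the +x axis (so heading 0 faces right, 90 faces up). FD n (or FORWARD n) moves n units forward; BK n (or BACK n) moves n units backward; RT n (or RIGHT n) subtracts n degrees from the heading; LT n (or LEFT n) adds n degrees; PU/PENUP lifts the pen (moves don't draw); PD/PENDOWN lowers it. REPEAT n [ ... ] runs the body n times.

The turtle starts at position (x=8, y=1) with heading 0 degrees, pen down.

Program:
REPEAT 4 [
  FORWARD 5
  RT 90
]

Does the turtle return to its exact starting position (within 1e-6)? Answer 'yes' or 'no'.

Answer: yes

Derivation:
Executing turtle program step by step:
Start: pos=(8,1), heading=0, pen down
REPEAT 4 [
  -- iteration 1/4 --
  FD 5: (8,1) -> (13,1) [heading=0, draw]
  RT 90: heading 0 -> 270
  -- iteration 2/4 --
  FD 5: (13,1) -> (13,-4) [heading=270, draw]
  RT 90: heading 270 -> 180
  -- iteration 3/4 --
  FD 5: (13,-4) -> (8,-4) [heading=180, draw]
  RT 90: heading 180 -> 90
  -- iteration 4/4 --
  FD 5: (8,-4) -> (8,1) [heading=90, draw]
  RT 90: heading 90 -> 0
]
Final: pos=(8,1), heading=0, 4 segment(s) drawn

Start position: (8, 1)
Final position: (8, 1)
Distance = 0; < 1e-6 -> CLOSED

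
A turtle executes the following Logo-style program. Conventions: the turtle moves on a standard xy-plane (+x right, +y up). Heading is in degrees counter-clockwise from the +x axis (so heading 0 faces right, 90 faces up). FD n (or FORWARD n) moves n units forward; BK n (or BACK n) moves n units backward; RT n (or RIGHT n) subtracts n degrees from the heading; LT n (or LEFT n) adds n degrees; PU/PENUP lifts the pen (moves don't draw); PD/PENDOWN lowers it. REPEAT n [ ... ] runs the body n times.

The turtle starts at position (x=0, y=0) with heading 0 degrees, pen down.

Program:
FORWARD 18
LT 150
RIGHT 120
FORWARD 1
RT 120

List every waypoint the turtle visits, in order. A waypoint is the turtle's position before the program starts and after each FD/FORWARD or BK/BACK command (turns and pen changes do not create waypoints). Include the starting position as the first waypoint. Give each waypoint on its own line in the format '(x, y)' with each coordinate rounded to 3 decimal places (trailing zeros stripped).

Executing turtle program step by step:
Start: pos=(0,0), heading=0, pen down
FD 18: (0,0) -> (18,0) [heading=0, draw]
LT 150: heading 0 -> 150
RT 120: heading 150 -> 30
FD 1: (18,0) -> (18.866,0.5) [heading=30, draw]
RT 120: heading 30 -> 270
Final: pos=(18.866,0.5), heading=270, 2 segment(s) drawn
Waypoints (3 total):
(0, 0)
(18, 0)
(18.866, 0.5)

Answer: (0, 0)
(18, 0)
(18.866, 0.5)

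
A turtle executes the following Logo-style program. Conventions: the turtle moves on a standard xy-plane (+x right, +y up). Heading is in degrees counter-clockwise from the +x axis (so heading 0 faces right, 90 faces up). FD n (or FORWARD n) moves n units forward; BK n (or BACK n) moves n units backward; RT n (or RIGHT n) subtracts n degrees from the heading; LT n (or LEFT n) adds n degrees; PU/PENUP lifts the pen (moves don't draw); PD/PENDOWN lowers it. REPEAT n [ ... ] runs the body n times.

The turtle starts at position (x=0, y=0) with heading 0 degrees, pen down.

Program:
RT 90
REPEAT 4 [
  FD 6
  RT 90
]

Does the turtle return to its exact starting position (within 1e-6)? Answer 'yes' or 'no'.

Executing turtle program step by step:
Start: pos=(0,0), heading=0, pen down
RT 90: heading 0 -> 270
REPEAT 4 [
  -- iteration 1/4 --
  FD 6: (0,0) -> (0,-6) [heading=270, draw]
  RT 90: heading 270 -> 180
  -- iteration 2/4 --
  FD 6: (0,-6) -> (-6,-6) [heading=180, draw]
  RT 90: heading 180 -> 90
  -- iteration 3/4 --
  FD 6: (-6,-6) -> (-6,0) [heading=90, draw]
  RT 90: heading 90 -> 0
  -- iteration 4/4 --
  FD 6: (-6,0) -> (0,0) [heading=0, draw]
  RT 90: heading 0 -> 270
]
Final: pos=(0,0), heading=270, 4 segment(s) drawn

Start position: (0, 0)
Final position: (0, 0)
Distance = 0; < 1e-6 -> CLOSED

Answer: yes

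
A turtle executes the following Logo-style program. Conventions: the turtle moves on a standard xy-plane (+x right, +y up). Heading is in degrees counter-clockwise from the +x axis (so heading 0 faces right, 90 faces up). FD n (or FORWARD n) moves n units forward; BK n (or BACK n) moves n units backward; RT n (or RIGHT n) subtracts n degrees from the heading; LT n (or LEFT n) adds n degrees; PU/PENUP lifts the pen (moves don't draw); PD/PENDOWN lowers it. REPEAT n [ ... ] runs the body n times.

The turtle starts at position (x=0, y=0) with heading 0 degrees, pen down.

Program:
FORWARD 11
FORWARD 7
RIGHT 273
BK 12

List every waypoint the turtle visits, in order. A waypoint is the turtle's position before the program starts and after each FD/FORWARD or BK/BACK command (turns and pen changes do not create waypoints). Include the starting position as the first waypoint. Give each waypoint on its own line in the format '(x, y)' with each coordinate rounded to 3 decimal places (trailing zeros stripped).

Executing turtle program step by step:
Start: pos=(0,0), heading=0, pen down
FD 11: (0,0) -> (11,0) [heading=0, draw]
FD 7: (11,0) -> (18,0) [heading=0, draw]
RT 273: heading 0 -> 87
BK 12: (18,0) -> (17.372,-11.984) [heading=87, draw]
Final: pos=(17.372,-11.984), heading=87, 3 segment(s) drawn
Waypoints (4 total):
(0, 0)
(11, 0)
(18, 0)
(17.372, -11.984)

Answer: (0, 0)
(11, 0)
(18, 0)
(17.372, -11.984)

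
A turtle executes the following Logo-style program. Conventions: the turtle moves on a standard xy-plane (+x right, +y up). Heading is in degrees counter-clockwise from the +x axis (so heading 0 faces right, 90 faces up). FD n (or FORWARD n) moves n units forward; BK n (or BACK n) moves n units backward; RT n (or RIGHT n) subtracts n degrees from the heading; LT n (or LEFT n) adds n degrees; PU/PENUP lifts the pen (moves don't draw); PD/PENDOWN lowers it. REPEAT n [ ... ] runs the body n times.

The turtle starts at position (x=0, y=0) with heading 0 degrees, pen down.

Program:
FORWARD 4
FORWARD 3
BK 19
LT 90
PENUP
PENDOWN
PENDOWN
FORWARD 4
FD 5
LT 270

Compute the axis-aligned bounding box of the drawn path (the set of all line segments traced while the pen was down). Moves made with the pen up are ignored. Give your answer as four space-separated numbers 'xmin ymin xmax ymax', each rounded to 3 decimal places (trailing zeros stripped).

Answer: -12 0 7 9

Derivation:
Executing turtle program step by step:
Start: pos=(0,0), heading=0, pen down
FD 4: (0,0) -> (4,0) [heading=0, draw]
FD 3: (4,0) -> (7,0) [heading=0, draw]
BK 19: (7,0) -> (-12,0) [heading=0, draw]
LT 90: heading 0 -> 90
PU: pen up
PD: pen down
PD: pen down
FD 4: (-12,0) -> (-12,4) [heading=90, draw]
FD 5: (-12,4) -> (-12,9) [heading=90, draw]
LT 270: heading 90 -> 0
Final: pos=(-12,9), heading=0, 5 segment(s) drawn

Segment endpoints: x in {-12, 0, 4, 7}, y in {0, 4, 9}
xmin=-12, ymin=0, xmax=7, ymax=9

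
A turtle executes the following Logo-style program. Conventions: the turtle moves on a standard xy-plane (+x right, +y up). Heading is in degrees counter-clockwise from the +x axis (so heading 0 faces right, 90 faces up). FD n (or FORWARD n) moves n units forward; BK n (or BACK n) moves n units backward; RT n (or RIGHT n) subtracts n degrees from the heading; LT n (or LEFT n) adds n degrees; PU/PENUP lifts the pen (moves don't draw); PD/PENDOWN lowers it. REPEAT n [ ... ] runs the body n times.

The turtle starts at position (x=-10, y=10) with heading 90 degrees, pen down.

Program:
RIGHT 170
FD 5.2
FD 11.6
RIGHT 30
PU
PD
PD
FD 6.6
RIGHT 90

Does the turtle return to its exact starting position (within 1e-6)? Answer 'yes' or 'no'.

Answer: no

Derivation:
Executing turtle program step by step:
Start: pos=(-10,10), heading=90, pen down
RT 170: heading 90 -> 280
FD 5.2: (-10,10) -> (-9.097,4.879) [heading=280, draw]
FD 11.6: (-9.097,4.879) -> (-7.083,-6.545) [heading=280, draw]
RT 30: heading 280 -> 250
PU: pen up
PD: pen down
PD: pen down
FD 6.6: (-7.083,-6.545) -> (-9.34,-12.747) [heading=250, draw]
RT 90: heading 250 -> 160
Final: pos=(-9.34,-12.747), heading=160, 3 segment(s) drawn

Start position: (-10, 10)
Final position: (-9.34, -12.747)
Distance = 22.756; >= 1e-6 -> NOT closed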